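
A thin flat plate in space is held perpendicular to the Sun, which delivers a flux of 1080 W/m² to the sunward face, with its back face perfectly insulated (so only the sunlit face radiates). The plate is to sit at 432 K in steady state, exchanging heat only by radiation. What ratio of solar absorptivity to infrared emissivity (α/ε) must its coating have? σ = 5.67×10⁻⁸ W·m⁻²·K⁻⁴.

Balance: αS·A = εσ·1A·T⁴ ⇒ α/ε = σT⁴/S.
α/ε = 5.67×10⁻⁸·(432)⁴/1080 = 5.67×10⁻⁸·3.483×10¹⁰/1080.

α/ε ≈ 1.83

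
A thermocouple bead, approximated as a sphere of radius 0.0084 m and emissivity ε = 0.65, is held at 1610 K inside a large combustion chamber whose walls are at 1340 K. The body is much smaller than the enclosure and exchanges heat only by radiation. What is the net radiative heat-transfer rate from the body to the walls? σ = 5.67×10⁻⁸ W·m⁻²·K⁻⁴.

For a small grey body in a large enclosure: P_net = εσA(T_body⁴ − T_wall⁴).
A = 4πr² = 8.867×10⁻⁴ m²; T_body⁴ − T_wall⁴ = 6.719×10¹² − 3.224×10¹² = 3.495×10¹² K⁴.
|P_net| = 0.65·5.67×10⁻⁸·8.867×10⁻⁴·3.495×10¹².

P_net ≈ 114 W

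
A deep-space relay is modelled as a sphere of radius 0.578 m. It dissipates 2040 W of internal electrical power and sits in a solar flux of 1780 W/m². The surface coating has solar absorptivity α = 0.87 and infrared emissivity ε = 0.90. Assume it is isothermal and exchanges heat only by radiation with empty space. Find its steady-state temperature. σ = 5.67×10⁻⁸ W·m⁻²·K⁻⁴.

T ≈ 362 K

At steady state, absorbed solar power + internal power = radiated power.
Absorbed: α·S·A_cross = 0.87·1780·1.050 = 1625 W (cross-section πr²).
Total input = 1625 + 2040 = 3665 W.
Radiated: εσ·A_surf·T⁴ with A_surf = 4πr² = 4.198 m².
T⁴ = 3665/(0.90·5.67×10⁻⁸·4.198) = 1.711×10¹⁰ K⁴.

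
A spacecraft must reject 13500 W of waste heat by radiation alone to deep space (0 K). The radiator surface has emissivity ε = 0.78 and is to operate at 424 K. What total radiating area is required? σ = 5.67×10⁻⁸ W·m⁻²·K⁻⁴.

A ≈ 9.44 m²

P = εσA T⁴ ⇒ A = P/(εσT⁴).
T⁴ = 3.232×10¹⁰ K⁴.
A = 13500/(0.78 × 5.67×10⁻⁸ × 3.232×10¹⁰).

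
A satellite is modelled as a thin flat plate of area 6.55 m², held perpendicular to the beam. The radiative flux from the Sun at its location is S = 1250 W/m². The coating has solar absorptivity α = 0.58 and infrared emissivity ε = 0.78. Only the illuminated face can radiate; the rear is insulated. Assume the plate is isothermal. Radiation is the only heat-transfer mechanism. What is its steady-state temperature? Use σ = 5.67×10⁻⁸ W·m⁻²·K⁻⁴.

At equilibrium, absorbed power = emitted power.
Absorbing cross-section = A = 6.550 m²; emitting surface = A = 6.550 m² (ratio 1).
αS·A_cross = εσ·A_surf·T⁴  ⇒  T⁴ = αS/(ε·1σ).
T⁴ = 0.580·1250/(0.78·1·5.67×10⁻⁸) = 1.639×10¹⁰ K⁴.
T = (1.639×10¹⁰)^(1/4).

T ≈ 358 K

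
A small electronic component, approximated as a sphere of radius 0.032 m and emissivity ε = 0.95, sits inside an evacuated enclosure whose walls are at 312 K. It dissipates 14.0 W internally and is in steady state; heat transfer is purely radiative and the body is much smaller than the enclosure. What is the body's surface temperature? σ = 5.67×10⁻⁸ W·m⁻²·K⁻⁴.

T ≈ 415 K

For a small grey body in a large enclosure, net radiated power = εσA(T⁴ − T_w⁴).
Steady state: P = εσA(T⁴ − T_w⁴) with A = 4πr² = 0.01287 m².
T⁴ = P/(εσA) + T_w⁴ = 14.0/(0.95·5.67×10⁻⁸·0.01287) + (312)⁴
    = 2.020×10¹⁰ + 9.476×10⁹ = 2.967×10¹⁰ K⁴.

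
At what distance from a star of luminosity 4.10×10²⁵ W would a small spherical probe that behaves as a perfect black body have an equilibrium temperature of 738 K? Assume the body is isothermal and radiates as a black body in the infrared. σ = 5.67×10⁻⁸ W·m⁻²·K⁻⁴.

For an isothermal black-emitting sphere, (1−a)S·πr² = σ·4πr²·T⁴ ⇒ S = 4σT⁴/(1−a).
S = 4·5.67×10⁻⁸·(738)⁴/1.00 = 67280 W/m².
Flux falls as S = L/(4πd²), so d = √(L/(4πS)) = √(4.10×10²⁵/(4π·67280)).

d ≈ 6.96×10⁹ m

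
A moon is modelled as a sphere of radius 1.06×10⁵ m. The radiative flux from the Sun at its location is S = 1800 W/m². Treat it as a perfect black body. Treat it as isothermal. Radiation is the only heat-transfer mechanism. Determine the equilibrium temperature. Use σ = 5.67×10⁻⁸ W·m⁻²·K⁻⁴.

At equilibrium, absorbed power = emitted power.
Absorbing cross-section = πr² = 3.530×10¹⁰ m²; emitting surface = 4πr² = 1.412×10¹¹ m² (ratio 4).
S·A_cross = εσ·A_surf·T⁴  ⇒  T⁴ = S/(4σ).
T⁴ = 1.00·1800/(4·5.67×10⁻⁸) = 7.937×10⁹ K⁴.
T = (7.937×10⁹)^(1/4).

T ≈ 298 K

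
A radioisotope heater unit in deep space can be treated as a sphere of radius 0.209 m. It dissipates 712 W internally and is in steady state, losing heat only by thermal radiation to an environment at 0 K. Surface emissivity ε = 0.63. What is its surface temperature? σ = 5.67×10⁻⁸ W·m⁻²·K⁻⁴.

T ≈ 437 K

Steady state: internal power = radiated power, P = εσA T⁴.
Radiating area A = 4πr² = 0.5489 m².
T⁴ = P/(εσA) = 712/(0.63·5.67×10⁻⁸·0.5489) = 3.631×10¹⁰ K⁴.
T = (3.631×10¹⁰)^(1/4).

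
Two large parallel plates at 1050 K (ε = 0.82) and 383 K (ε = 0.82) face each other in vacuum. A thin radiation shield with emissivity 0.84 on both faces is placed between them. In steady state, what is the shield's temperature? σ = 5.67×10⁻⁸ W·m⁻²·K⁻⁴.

In steady state the net flux on the hot side equals that on the cold side.
σ(T₁⁴−T_s⁴)/D₁ = σ(T_s⁴−T₂⁴)/D₂, with D₁ = 1/ε₁+1/ε_s−1 = 1.410, D₂ = 1/ε_s+1/ε₂−1 = 1.410.
Solve for T_s⁴: T_s⁴ = (D₂·T₁⁴ + D₁·T₂⁴)/(D₁+D₂) = 6.185×10¹¹ K⁴.

T_s ≈ 887 K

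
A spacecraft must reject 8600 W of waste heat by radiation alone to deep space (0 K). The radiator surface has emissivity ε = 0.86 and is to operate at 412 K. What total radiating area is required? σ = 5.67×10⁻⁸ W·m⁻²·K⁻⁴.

A ≈ 6.12 m²

P = εσA T⁴ ⇒ A = P/(εσT⁴).
T⁴ = 2.881×10¹⁰ K⁴.
A = 8600/(0.86 × 5.67×10⁻⁸ × 2.881×10¹⁰).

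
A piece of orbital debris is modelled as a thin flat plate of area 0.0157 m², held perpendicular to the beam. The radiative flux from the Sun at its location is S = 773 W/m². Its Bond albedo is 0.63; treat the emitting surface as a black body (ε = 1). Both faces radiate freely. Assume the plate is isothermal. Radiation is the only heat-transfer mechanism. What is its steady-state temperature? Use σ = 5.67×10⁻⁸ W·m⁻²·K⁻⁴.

T ≈ 224 K

At equilibrium, absorbed power = emitted power.
Absorbing cross-section = A = 0.01570 m²; emitting surface = 2A = 0.03140 m² (ratio 2).
(1−a)S·A_cross = εσ·A_surf·T⁴  ⇒  T⁴ = (1−a)S/(2σ).
T⁴ = 0.370·773/(2·5.67×10⁻⁸) = 2.522×10⁹ K⁴.
T = (2.522×10⁹)^(1/4).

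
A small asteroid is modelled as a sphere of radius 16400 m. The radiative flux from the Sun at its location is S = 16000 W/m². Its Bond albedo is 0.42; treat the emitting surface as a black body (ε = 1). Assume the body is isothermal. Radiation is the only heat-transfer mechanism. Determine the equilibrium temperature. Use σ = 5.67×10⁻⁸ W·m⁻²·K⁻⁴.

T ≈ 450 K

At equilibrium, absorbed power = emitted power.
Absorbing cross-section = πr² = 8.450×10⁸ m²; emitting surface = 4πr² = 3.380×10⁹ m² (ratio 4).
(1−a)S·A_cross = εσ·A_surf·T⁴  ⇒  T⁴ = (1−a)S/(4σ).
T⁴ = 0.580·16000/(4·5.67×10⁻⁸) = 4.092×10¹⁰ K⁴.
T = (4.092×10¹⁰)^(1/4).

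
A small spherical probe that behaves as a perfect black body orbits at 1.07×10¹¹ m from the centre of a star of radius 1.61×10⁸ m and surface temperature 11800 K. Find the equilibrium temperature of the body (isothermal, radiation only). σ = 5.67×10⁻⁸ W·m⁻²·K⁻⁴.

The star's surface emits σT_*⁴; at distance d the flux is S = σT_*⁴(R_*/d)².
S = 5.67×10⁻⁸·(11800)⁴·(1.61×10⁸/1.07×10¹¹)² = 2489 W/m².
For an isothermal sphere T⁴ = (1−a)S/(4σ) = 1.097×10¹⁰ K⁴.

T ≈ 324 K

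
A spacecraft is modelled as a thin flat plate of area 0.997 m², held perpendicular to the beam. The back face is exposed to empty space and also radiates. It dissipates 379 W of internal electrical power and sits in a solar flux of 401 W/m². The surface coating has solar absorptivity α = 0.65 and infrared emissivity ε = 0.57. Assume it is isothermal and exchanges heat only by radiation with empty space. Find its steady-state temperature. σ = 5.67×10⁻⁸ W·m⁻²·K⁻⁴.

T ≈ 316 K

At steady state, absorbed solar power + internal power = radiated power.
Absorbed: α·S·A_cross = 0.65·401·0.9970 = 259.9 W (cross-section A).
Total input = 259.9 + 379 = 638.9 W.
Radiated: εσ·A_surf·T⁴ with A_surf = 2A = 1.994 m².
T⁴ = 638.9/(0.57·5.67×10⁻⁸·1.994) = 9.914×10⁹ K⁴.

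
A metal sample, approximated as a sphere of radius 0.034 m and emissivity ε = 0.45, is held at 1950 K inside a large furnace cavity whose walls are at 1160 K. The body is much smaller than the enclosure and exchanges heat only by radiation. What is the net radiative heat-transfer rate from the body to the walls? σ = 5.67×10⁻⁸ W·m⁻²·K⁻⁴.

P_net ≈ 4690 W

For a small grey body in a large enclosure: P_net = εσA(T_body⁴ − T_wall⁴).
A = 4πr² = 0.01453 m²; T_body⁴ − T_wall⁴ = 1.446×10¹³ − 1.811×10¹² = 1.265×10¹³ K⁴.
|P_net| = 0.45·5.67×10⁻⁸·0.01453·1.265×10¹³.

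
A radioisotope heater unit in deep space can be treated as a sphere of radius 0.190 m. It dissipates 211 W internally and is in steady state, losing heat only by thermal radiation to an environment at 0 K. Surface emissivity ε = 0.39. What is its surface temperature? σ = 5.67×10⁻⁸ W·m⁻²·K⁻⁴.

Steady state: internal power = radiated power, P = εσA T⁴.
Radiating area A = 4πr² = 0.4536 m².
T⁴ = P/(εσA) = 211/(0.39·5.67×10⁻⁸·0.4536) = 2.103×10¹⁰ K⁴.
T = (2.103×10¹⁰)^(1/4).

T ≈ 381 K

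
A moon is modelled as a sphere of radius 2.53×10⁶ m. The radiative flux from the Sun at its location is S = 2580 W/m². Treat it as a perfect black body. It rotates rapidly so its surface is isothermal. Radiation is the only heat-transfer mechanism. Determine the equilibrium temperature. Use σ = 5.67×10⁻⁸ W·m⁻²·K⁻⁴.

T ≈ 327 K

At equilibrium, absorbed power = emitted power.
Absorbing cross-section = πr² = 2.011×10¹³ m²; emitting surface = 4πr² = 8.044×10¹³ m² (ratio 4).
S·A_cross = εσ·A_surf·T⁴  ⇒  T⁴ = S/(4σ).
T⁴ = 1.00·2580/(4·5.67×10⁻⁸) = 1.138×10¹⁰ K⁴.
T = (1.138×10¹⁰)^(1/4).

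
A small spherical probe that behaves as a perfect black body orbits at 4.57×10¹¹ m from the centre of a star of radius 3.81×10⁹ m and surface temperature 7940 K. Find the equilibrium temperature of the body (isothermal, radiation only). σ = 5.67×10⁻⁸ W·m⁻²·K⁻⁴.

T ≈ 513 K

The star's surface emits σT_*⁴; at distance d the flux is S = σT_*⁴(R_*/d)².
S = 5.67×10⁻⁸·(7940)⁴·(3.81×10⁹/4.57×10¹¹)² = 15660 W/m².
For an isothermal sphere T⁴ = (1−a)S/(4σ) = 6.906×10¹⁰ K⁴.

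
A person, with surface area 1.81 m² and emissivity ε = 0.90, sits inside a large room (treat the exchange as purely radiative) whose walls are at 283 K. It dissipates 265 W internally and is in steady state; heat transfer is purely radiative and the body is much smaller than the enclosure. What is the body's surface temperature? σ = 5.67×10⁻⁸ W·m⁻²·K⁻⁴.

T ≈ 310 K

For a small grey body in a large enclosure, net radiated power = εσA(T⁴ − T_w⁴).
Steady state: P = εσA(T⁴ − T_w⁴) with A = 1.81 m².
T⁴ = P/(εσA) + T_w⁴ = 265/(0.90·5.67×10⁻⁸·1.810) + (283)⁴
    = 2.869×10⁹ + 6.414×10⁹ = 9.283×10⁹ K⁴.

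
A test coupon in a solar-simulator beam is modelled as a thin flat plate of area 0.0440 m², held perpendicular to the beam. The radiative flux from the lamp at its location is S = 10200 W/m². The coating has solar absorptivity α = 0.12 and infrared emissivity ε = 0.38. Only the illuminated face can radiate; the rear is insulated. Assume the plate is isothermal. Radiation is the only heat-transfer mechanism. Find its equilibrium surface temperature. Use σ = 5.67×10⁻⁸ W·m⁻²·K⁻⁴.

At equilibrium, absorbed power = emitted power.
Absorbing cross-section = A = 0.04400 m²; emitting surface = A = 0.04400 m² (ratio 1).
αS·A_cross = εσ·A_surf·T⁴  ⇒  T⁴ = αS/(ε·1σ).
T⁴ = 0.120·10200/(0.38·1·5.67×10⁻⁸) = 5.681×10¹⁰ K⁴.
T = (5.681×10¹⁰)^(1/4).

T ≈ 488 K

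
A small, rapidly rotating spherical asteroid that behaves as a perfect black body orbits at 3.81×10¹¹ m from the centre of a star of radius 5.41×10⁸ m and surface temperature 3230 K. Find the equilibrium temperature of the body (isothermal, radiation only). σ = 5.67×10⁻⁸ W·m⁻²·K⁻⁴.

The star's surface emits σT_*⁴; at distance d the flux is S = σT_*⁴(R_*/d)².
S = 5.67×10⁻⁸·(3230)⁴·(5.41×10⁸/3.81×10¹¹)² = 12.44 W/m².
For an isothermal sphere T⁴ = (1−a)S/(4σ) = 5.486×10⁷ K⁴.

T ≈ 86.1 K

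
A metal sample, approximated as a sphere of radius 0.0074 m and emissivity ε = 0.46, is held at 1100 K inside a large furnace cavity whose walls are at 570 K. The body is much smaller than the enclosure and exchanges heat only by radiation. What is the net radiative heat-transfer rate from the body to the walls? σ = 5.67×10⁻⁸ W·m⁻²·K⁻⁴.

For a small grey body in a large enclosure: P_net = εσA(T_body⁴ − T_wall⁴).
A = 4πr² = 6.881×10⁻⁴ m²; T_body⁴ − T_wall⁴ = 1.464×10¹² − 1.056×10¹¹ = 1.359×10¹² K⁴.
|P_net| = 0.46·5.67×10⁻⁸·6.881×10⁻⁴·1.359×10¹².

P_net ≈ 24.4 W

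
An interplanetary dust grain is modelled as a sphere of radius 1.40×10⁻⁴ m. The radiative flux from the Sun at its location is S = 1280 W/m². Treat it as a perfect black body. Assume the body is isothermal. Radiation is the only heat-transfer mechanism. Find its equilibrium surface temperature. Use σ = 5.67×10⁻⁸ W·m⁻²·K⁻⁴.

At equilibrium, absorbed power = emitted power.
Absorbing cross-section = πr² = 6.158×10⁻⁸ m²; emitting surface = 4πr² = 2.463×10⁻⁷ m² (ratio 4).
S·A_cross = εσ·A_surf·T⁴  ⇒  T⁴ = S/(4σ).
T⁴ = 1.00·1280/(4·5.67×10⁻⁸) = 5.644×10⁹ K⁴.
T = (5.644×10⁹)^(1/4).

T ≈ 274 K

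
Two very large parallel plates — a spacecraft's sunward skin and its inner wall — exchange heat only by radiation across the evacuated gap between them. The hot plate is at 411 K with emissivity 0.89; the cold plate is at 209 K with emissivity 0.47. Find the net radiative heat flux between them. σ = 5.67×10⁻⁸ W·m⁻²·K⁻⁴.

For two infinite grey parallel plates, q = σ(T₁⁴ − T₂⁴)/(1/ε₁ + 1/ε₂ − 1).
T₁⁴ − T₂⁴ = 2.853×10¹⁰ − 1.908×10⁹ = 2.663×10¹⁰ K⁴.
1/ε₁ + 1/ε₂ − 1 = 1.124 + 2.128 − 1 = 2.251.
q = 5.67×10⁻⁸ × 2.663×10¹⁰ / 2.251.

q ≈ 671 W/m²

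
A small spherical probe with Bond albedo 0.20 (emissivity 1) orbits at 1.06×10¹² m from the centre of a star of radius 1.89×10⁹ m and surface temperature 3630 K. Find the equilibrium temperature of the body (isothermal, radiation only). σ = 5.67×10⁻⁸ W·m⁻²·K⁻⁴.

The star's surface emits σT_*⁴; at distance d the flux is S = σT_*⁴(R_*/d)².
S = 5.67×10⁻⁸·(3630)⁴·(1.89×10⁹/1.06×10¹²)² = 31.30 W/m².
For an isothermal sphere T⁴ = (1−a)S/(4σ) = 1.104×10⁸ K⁴.

T ≈ 103 K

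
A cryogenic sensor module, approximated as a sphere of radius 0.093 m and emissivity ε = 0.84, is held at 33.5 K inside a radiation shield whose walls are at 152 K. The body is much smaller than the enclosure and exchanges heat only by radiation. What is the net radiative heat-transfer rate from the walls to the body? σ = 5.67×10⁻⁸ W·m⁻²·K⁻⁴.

P_net ≈ 2.76 W

For a small grey body in a large enclosure: P_net = εσA(T_body⁴ − T_wall⁴).
A = 4πr² = 0.1087 m²; T_body⁴ − T_wall⁴ = 1.259×10⁶ − 5.338×10⁸ = -5.325×10⁸ K⁴.
|P_net| = 0.84·5.67×10⁻⁸·0.1087·5.325×10⁸.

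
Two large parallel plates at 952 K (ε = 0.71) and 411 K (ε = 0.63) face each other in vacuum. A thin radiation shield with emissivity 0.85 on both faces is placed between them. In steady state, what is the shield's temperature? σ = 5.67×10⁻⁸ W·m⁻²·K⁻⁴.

T_s ≈ 817 K

In steady state the net flux on the hot side equals that on the cold side.
σ(T₁⁴−T_s⁴)/D₁ = σ(T_s⁴−T₂⁴)/D₂, with D₁ = 1/ε₁+1/ε_s−1 = 1.585, D₂ = 1/ε_s+1/ε₂−1 = 1.764.
Solve for T_s⁴: T_s⁴ = (D₂·T₁⁴ + D₁·T₂⁴)/(D₁+D₂) = 4.461×10¹¹ K⁴.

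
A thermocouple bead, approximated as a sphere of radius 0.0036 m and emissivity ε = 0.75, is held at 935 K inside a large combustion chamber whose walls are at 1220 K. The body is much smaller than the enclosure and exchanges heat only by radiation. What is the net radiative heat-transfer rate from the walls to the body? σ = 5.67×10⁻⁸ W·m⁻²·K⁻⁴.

For a small grey body in a large enclosure: P_net = εσA(T_body⁴ − T_wall⁴).
A = 4πr² = 1.629×10⁻⁴ m²; T_body⁴ − T_wall⁴ = 7.643×10¹¹ − 2.215×10¹² = -1.451×10¹² K⁴.
|P_net| = 0.75·5.67×10⁻⁸·1.629×10⁻⁴·1.451×10¹².

P_net ≈ 10.0 W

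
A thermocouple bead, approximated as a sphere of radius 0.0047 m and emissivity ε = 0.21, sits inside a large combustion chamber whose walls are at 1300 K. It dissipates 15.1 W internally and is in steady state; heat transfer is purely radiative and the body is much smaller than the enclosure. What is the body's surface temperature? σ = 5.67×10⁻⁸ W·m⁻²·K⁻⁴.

T ≈ 1650 K

For a small grey body in a large enclosure, net radiated power = εσA(T⁴ − T_w⁴).
Steady state: P = εσA(T⁴ − T_w⁴) with A = 4πr² = 2.776×10⁻⁴ m².
T⁴ = P/(εσA) + T_w⁴ = 15.1/(0.21·5.67×10⁻⁸·2.776×10⁻⁴) + (1300)⁴
    = 4.568×10¹² + 2.856×10¹² = 7.425×10¹² K⁴.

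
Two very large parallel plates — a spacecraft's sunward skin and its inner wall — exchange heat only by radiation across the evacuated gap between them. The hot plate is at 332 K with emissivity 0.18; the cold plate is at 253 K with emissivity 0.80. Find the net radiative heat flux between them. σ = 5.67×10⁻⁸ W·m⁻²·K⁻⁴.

For two infinite grey parallel plates, q = σ(T₁⁴ − T₂⁴)/(1/ε₁ + 1/ε₂ − 1).
T₁⁴ − T₂⁴ = 1.215×10¹⁰ − 4.097×10⁹ = 8.052×10⁹ K⁴.
1/ε₁ + 1/ε₂ − 1 = 5.556 + 1.250 − 1 = 5.806.
q = 5.67×10⁻⁸ × 8.052×10⁹ / 5.806.

q ≈ 78.6 W/m²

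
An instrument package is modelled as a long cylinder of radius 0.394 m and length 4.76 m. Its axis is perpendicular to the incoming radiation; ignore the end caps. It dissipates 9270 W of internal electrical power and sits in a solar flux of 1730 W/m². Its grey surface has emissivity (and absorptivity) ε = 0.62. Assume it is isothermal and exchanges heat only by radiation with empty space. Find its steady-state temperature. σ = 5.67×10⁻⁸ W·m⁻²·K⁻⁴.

At steady state, absorbed solar power + internal power = radiated power.
Absorbed: α·S·A_cross = 0.62·1730·3.751 = 4023 W (cross-section 2rL).
Total input = 4023 + 9270 = 13290 W.
Radiated: εσ·A_surf·T⁴ with A_surf = 2πrL = 11.78 m².
T⁴ = 13290/(0.62·5.67×10⁻⁸·11.78) = 3.209×10¹⁰ K⁴.

T ≈ 423 K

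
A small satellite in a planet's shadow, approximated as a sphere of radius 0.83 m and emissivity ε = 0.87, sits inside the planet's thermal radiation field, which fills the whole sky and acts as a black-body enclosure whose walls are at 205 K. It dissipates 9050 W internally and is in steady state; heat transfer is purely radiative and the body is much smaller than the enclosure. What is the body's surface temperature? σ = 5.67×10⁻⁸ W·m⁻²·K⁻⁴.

T ≈ 389 K

For a small grey body in a large enclosure, net radiated power = εσA(T⁴ − T_w⁴).
Steady state: P = εσA(T⁴ − T_w⁴) with A = 4πr² = 8.657 m².
T⁴ = P/(εσA) + T_w⁴ = 9050/(0.87·5.67×10⁻⁸·8.657) + (205)⁴
    = 2.119×10¹⁰ + 1.766×10⁹ = 2.296×10¹⁰ K⁴.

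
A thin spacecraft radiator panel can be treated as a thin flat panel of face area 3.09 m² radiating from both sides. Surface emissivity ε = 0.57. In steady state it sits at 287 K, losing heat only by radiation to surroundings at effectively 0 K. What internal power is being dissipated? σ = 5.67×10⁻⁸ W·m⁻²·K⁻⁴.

P ≈ 1360 W

Steady state: P = εσA T⁴.
A = 2·3.09 = 6.180 m²; T⁴ = (287)⁴ = 6.785×10⁹ K⁴.
P = 0.57 × 5.67×10⁻⁸ × 6.180 × 6.785×10⁹.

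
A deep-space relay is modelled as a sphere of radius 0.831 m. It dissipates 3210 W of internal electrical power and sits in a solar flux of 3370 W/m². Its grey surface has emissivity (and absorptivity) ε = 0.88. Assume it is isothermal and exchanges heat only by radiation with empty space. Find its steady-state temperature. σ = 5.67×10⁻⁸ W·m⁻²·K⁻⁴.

At steady state, absorbed solar power + internal power = radiated power.
Absorbed: α·S·A_cross = 0.88·3370·2.169 = 6434 W (cross-section πr²).
Total input = 6434 + 3210 = 9644 W.
Radiated: εσ·A_surf·T⁴ with A_surf = 4πr² = 8.678 m².
T⁴ = 9644/(0.88·5.67×10⁻⁸·8.678) = 2.227×10¹⁰ K⁴.

T ≈ 386 K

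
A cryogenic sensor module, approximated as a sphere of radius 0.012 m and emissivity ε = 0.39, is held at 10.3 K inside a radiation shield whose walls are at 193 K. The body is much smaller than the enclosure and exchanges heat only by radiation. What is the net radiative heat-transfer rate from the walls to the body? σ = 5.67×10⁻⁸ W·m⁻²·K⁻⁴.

For a small grey body in a large enclosure: P_net = εσA(T_body⁴ − T_wall⁴).
A = 4πr² = 0.001810 m²; T_body⁴ − T_wall⁴ = 11260 − 1.387×10⁹ = -1.387×10⁹ K⁴.
|P_net| = 0.39·5.67×10⁻⁸·0.001810·1.387×10⁹.

P_net ≈ 0.0555 W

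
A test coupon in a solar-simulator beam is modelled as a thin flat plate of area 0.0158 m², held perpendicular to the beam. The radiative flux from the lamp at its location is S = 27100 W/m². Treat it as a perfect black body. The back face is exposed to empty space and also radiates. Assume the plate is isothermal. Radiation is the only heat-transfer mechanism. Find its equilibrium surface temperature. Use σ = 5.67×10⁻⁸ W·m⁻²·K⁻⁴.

At equilibrium, absorbed power = emitted power.
Absorbing cross-section = A = 0.01580 m²; emitting surface = 2A = 0.03160 m² (ratio 2).
S·A_cross = εσ·A_surf·T⁴  ⇒  T⁴ = S/(2σ).
T⁴ = 1.00·27100/(2·5.67×10⁻⁸) = 2.390×10¹¹ K⁴.
T = (2.390×10¹¹)^(1/4).

T ≈ 699 K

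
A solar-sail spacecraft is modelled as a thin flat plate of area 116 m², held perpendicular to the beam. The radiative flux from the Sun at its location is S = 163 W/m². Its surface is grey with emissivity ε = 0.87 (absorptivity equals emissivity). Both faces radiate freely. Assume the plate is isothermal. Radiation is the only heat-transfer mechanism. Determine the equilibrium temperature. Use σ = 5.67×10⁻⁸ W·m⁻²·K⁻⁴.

T ≈ 195 K

At equilibrium, absorbed power = emitted power.
Absorbing cross-section = A = 116.0 m²; emitting surface = 2A = 232.0 m² (ratio 2).
εS·A_cross = εσ·A_surf·T⁴  ⇒  T⁴ = S/(2σ)   (ε cancels).
T⁴ = 163/(2·5.67×10⁻⁸) = 1.437×10⁹ K⁴.
T = (1.437×10⁹)^(1/4).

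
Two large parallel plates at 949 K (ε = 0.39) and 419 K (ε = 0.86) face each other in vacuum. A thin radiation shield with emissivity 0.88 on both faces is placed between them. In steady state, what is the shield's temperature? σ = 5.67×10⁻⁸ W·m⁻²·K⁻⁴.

T_s ≈ 730 K

In steady state the net flux on the hot side equals that on the cold side.
σ(T₁⁴−T_s⁴)/D₁ = σ(T_s⁴−T₂⁴)/D₂, with D₁ = 1/ε₁+1/ε_s−1 = 2.700, D₂ = 1/ε_s+1/ε₂−1 = 1.299.
Solve for T_s⁴: T_s⁴ = (D₂·T₁⁴ + D₁·T₂⁴)/(D₁+D₂) = 2.843×10¹¹ K⁴.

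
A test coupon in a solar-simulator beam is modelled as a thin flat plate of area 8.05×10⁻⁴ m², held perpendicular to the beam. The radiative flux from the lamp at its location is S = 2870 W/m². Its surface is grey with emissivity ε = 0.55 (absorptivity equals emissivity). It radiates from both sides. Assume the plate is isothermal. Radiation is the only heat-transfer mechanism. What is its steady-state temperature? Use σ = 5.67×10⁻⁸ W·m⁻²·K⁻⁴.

T ≈ 399 K

At equilibrium, absorbed power = emitted power.
Absorbing cross-section = A = 8.050×10⁻⁴ m²; emitting surface = 2A = 0.001610 m² (ratio 2).
εS·A_cross = εσ·A_surf·T⁴  ⇒  T⁴ = S/(2σ)   (ε cancels).
T⁴ = 2870/(2·5.67×10⁻⁸) = 2.531×10¹⁰ K⁴.
T = (2.531×10¹⁰)^(1/4).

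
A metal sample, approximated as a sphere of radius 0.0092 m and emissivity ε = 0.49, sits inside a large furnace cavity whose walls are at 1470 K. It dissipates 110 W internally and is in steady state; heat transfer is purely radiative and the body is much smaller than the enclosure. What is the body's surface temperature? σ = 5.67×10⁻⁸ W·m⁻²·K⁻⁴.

For a small grey body in a large enclosure, net radiated power = εσA(T⁴ − T_w⁴).
Steady state: P = εσA(T⁴ − T_w⁴) with A = 4πr² = 0.001064 m².
T⁴ = P/(εσA) + T_w⁴ = 110/(0.49·5.67×10⁻⁸·0.001064) + (1470)⁴
    = 3.722×10¹² + 4.669×10¹² = 8.392×10¹² K⁴.

T ≈ 1700 K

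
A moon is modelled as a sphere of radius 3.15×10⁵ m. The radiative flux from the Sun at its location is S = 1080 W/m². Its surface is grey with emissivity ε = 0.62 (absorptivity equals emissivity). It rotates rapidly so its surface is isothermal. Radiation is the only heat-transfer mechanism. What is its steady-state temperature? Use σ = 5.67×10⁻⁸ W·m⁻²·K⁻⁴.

At equilibrium, absorbed power = emitted power.
Absorbing cross-section = πr² = 3.117×10¹¹ m²; emitting surface = 4πr² = 1.247×10¹² m² (ratio 4).
εS·A_cross = εσ·A_surf·T⁴  ⇒  T⁴ = S/(4σ)   (ε cancels).
T⁴ = 1080/(4·5.67×10⁻⁸) = 4.762×10⁹ K⁴.
T = (4.762×10⁹)^(1/4).

T ≈ 263 K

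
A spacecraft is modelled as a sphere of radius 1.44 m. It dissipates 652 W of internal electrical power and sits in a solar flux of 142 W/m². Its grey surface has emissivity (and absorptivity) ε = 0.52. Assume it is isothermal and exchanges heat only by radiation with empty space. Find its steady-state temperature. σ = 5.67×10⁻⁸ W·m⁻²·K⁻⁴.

T ≈ 196 K

At steady state, absorbed solar power + internal power = radiated power.
Absorbed: α·S·A_cross = 0.52·142·6.514 = 481.0 W (cross-section πr²).
Total input = 481.0 + 652 = 1133 W.
Radiated: εσ·A_surf·T⁴ with A_surf = 4πr² = 26.06 m².
T⁴ = 1133/(0.52·5.67×10⁻⁸·26.06) = 1.475×10⁹ K⁴.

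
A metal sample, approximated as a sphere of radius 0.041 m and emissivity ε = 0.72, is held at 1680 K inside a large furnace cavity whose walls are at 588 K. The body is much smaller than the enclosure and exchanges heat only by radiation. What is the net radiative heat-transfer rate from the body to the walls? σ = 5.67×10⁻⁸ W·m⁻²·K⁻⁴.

For a small grey body in a large enclosure: P_net = εσA(T_body⁴ − T_wall⁴).
A = 4πr² = 0.02112 m²; T_body⁴ − T_wall⁴ = 7.966×10¹² − 1.195×10¹¹ = 7.846×10¹² K⁴.
|P_net| = 0.72·5.67×10⁻⁸·0.02112·7.846×10¹².

P_net ≈ 6770 W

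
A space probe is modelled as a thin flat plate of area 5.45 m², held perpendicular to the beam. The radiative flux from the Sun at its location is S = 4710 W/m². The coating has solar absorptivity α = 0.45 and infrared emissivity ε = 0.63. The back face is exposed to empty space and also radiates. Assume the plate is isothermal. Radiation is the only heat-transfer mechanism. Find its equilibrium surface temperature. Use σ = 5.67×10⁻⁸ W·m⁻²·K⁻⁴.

At equilibrium, absorbed power = emitted power.
Absorbing cross-section = A = 5.450 m²; emitting surface = 2A = 10.90 m² (ratio 2).
αS·A_cross = εσ·A_surf·T⁴  ⇒  T⁴ = αS/(ε·2σ).
T⁴ = 0.450·4710/(0.63·2·5.67×10⁻⁸) = 2.967×10¹⁰ K⁴.
T = (2.967×10¹⁰)^(1/4).

T ≈ 415 K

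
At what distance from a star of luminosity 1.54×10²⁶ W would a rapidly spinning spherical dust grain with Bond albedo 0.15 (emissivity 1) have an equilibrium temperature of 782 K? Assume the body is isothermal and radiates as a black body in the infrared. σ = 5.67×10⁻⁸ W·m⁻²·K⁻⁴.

For an isothermal black-emitting sphere, (1−a)S·πr² = σ·4πr²·T⁴ ⇒ S = 4σT⁴/(1−a).
S = 4·5.67×10⁻⁸·(782)⁴/0.850 = 99780 W/m².
Flux falls as S = L/(4πd²), so d = √(L/(4πS)) = √(1.54×10²⁶/(4π·99780)).

d ≈ 1.11×10¹⁰ m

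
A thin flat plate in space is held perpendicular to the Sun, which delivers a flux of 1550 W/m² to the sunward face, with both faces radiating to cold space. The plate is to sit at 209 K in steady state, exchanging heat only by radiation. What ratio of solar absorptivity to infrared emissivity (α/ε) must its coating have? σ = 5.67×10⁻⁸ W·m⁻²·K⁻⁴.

α/ε ≈ 0.140

Balance: αS·A = εσ·2A·T⁴ ⇒ α/ε = 2σT⁴/S.
α/ε = 2·5.67×10⁻⁸·(209)⁴/1550 = 2·5.67×10⁻⁸·1.908×10⁹/1550.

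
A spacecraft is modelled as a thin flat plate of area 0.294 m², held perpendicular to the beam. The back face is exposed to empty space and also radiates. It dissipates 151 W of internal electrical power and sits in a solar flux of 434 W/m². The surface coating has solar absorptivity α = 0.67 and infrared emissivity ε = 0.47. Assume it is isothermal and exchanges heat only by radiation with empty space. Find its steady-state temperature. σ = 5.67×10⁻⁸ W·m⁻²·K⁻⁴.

At steady state, absorbed solar power + internal power = radiated power.
Absorbed: α·S·A_cross = 0.67·434·0.2940 = 85.49 W (cross-section A).
Total input = 85.49 + 151 = 236.5 W.
Radiated: εσ·A_surf·T⁴ with A_surf = 2A = 0.5880 m².
T⁴ = 236.5/(0.47·5.67×10⁻⁸·0.5880) = 1.509×10¹⁰ K⁴.

T ≈ 351 K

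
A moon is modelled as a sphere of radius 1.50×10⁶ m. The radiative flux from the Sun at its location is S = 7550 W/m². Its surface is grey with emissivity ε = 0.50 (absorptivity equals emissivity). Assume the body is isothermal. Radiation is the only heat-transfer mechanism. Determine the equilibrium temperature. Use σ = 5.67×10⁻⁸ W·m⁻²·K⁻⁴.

At equilibrium, absorbed power = emitted power.
Absorbing cross-section = πr² = 7.069×10¹² m²; emitting surface = 4πr² = 2.827×10¹³ m² (ratio 4).
εS·A_cross = εσ·A_surf·T⁴  ⇒  T⁴ = S/(4σ)   (ε cancels).
T⁴ = 7550/(4·5.67×10⁻⁸) = 3.329×10¹⁰ K⁴.
T = (3.329×10¹⁰)^(1/4).

T ≈ 427 K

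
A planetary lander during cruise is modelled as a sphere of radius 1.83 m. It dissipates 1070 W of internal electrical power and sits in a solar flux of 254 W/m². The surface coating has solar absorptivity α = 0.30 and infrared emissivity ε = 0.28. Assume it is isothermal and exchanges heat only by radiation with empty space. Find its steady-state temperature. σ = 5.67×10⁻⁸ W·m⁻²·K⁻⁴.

At steady state, absorbed solar power + internal power = radiated power.
Absorbed: α·S·A_cross = 0.30·254·10.52 = 801.7 W (cross-section πr²).
Total input = 801.7 + 1070 = 1872 W.
Radiated: εσ·A_surf·T⁴ with A_surf = 4πr² = 42.08 m².
T⁴ = 1872/(0.28·5.67×10⁻⁸·42.08) = 2.801×10⁹ K⁴.

T ≈ 230 K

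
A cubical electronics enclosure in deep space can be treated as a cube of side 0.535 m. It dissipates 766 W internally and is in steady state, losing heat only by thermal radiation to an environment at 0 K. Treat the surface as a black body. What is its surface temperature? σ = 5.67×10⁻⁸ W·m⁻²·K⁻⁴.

T ≈ 298 K

Steady state: internal power = radiated power, P = εσA T⁴.
Radiating area A = 6L² = 1.717 m².
T⁴ = P/(εσA) = 766/(1.0·5.67×10⁻⁸·1.717) = 7.867×10⁹ K⁴.
T = (7.867×10⁹)^(1/4).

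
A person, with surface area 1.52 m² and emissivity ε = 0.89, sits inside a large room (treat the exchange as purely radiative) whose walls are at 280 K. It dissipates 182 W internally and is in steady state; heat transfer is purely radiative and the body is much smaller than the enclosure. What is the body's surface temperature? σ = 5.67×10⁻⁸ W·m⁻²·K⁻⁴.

T ≈ 304 K

For a small grey body in a large enclosure, net radiated power = εσA(T⁴ − T_w⁴).
Steady state: P = εσA(T⁴ − T_w⁴) with A = 1.52 m².
T⁴ = P/(εσA) + T_w⁴ = 182/(0.89·5.67×10⁻⁸·1.520) + (280)⁴
    = 2.373×10⁹ + 6.147×10⁹ = 8.519×10⁹ K⁴.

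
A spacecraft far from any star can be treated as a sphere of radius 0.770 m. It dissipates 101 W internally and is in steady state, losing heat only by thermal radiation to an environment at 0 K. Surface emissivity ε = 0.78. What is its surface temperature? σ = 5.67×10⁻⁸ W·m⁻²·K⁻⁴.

Steady state: internal power = radiated power, P = εσA T⁴.
Radiating area A = 4πr² = 7.451 m².
T⁴ = P/(εσA) = 101/(0.78·5.67×10⁻⁸·7.451) = 3.065×10⁸ K⁴.
T = (3.065×10⁸)^(1/4).

T ≈ 132 K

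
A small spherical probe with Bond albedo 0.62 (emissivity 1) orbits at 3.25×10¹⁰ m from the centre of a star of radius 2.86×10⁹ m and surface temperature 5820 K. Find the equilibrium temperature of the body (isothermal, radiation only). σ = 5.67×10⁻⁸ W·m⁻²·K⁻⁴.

The star's surface emits σT_*⁴; at distance d the flux is S = σT_*⁴(R_*/d)².
S = 5.67×10⁻⁸·(5820)⁴·(2.86×10⁹/3.25×10¹⁰)² = 5.038×10⁵ W/m².
For an isothermal sphere T⁴ = (1−a)S/(4σ) = 8.441×10¹¹ K⁴.

T ≈ 959 K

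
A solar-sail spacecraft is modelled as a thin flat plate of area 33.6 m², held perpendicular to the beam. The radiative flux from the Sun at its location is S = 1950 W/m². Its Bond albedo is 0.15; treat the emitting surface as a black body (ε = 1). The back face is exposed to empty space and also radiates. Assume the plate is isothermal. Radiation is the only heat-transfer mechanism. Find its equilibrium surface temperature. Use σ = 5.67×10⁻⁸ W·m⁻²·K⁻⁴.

At equilibrium, absorbed power = emitted power.
Absorbing cross-section = A = 33.60 m²; emitting surface = 2A = 67.20 m² (ratio 2).
(1−a)S·A_cross = εσ·A_surf·T⁴  ⇒  T⁴ = (1−a)S/(2σ).
T⁴ = 0.850·1950/(2·5.67×10⁻⁸) = 1.462×10¹⁰ K⁴.
T = (1.462×10¹⁰)^(1/4).

T ≈ 348 K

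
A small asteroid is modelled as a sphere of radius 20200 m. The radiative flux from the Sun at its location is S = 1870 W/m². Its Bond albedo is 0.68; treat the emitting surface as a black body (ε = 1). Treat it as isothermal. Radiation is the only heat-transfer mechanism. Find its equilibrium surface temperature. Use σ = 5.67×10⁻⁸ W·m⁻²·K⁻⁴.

At equilibrium, absorbed power = emitted power.
Absorbing cross-section = πr² = 1.282×10⁹ m²; emitting surface = 4πr² = 5.128×10⁹ m² (ratio 4).
(1−a)S·A_cross = εσ·A_surf·T⁴  ⇒  T⁴ = (1−a)S/(4σ).
T⁴ = 0.320·1870/(4·5.67×10⁻⁸) = 2.638×10⁹ K⁴.
T = (2.638×10⁹)^(1/4).

T ≈ 227 K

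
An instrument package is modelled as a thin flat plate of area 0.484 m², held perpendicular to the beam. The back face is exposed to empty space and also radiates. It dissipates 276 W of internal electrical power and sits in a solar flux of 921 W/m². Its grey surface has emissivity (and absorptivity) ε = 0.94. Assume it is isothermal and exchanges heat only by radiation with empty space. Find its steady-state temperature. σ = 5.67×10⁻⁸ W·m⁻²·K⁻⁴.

At steady state, absorbed solar power + internal power = radiated power.
Absorbed: α·S·A_cross = 0.94·921·0.4840 = 419.0 W (cross-section A).
Total input = 419.0 + 276 = 695.0 W.
Radiated: εσ·A_surf·T⁴ with A_surf = 2A = 0.9680 m².
T⁴ = 695.0/(0.94·5.67×10⁻⁸·0.9680) = 1.347×10¹⁰ K⁴.

T ≈ 341 K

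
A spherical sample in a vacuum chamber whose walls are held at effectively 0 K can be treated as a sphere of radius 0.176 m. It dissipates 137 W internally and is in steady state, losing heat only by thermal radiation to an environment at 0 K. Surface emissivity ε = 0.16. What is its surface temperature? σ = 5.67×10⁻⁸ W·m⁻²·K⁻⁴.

T ≈ 444 K

Steady state: internal power = radiated power, P = εσA T⁴.
Radiating area A = 4πr² = 0.3893 m².
T⁴ = P/(εσA) = 137/(0.16·5.67×10⁻⁸·0.3893) = 3.880×10¹⁰ K⁴.
T = (3.880×10¹⁰)^(1/4).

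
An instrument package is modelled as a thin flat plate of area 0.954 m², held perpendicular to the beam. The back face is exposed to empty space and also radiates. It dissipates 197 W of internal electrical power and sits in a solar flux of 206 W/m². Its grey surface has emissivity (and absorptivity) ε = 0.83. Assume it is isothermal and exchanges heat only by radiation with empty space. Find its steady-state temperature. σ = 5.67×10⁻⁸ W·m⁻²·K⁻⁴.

At steady state, absorbed solar power + internal power = radiated power.
Absorbed: α·S·A_cross = 0.83·206·0.9540 = 163.1 W (cross-section A).
Total input = 163.1 + 197 = 360.1 W.
Radiated: εσ·A_surf·T⁴ with A_surf = 2A = 1.908 m².
T⁴ = 360.1/(0.83·5.67×10⁻⁸·1.908) = 4.011×10⁹ K⁴.

T ≈ 252 K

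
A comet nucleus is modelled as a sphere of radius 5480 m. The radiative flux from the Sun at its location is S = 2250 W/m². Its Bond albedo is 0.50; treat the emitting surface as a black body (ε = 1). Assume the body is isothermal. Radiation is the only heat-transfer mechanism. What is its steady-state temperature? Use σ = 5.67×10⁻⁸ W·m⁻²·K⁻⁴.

T ≈ 265 K

At equilibrium, absorbed power = emitted power.
Absorbing cross-section = πr² = 9.434×10⁷ m²; emitting surface = 4πr² = 3.774×10⁸ m² (ratio 4).
(1−a)S·A_cross = εσ·A_surf·T⁴  ⇒  T⁴ = (1−a)S/(4σ).
T⁴ = 0.500·2250/(4·5.67×10⁻⁸) = 4.960×10⁹ K⁴.
T = (4.960×10⁹)^(1/4).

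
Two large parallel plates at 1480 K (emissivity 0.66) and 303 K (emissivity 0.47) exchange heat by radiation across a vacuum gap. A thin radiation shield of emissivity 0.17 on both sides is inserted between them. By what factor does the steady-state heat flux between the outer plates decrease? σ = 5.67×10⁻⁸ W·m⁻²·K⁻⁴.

Without shield: q₀ = σΔ(T⁴)/(1/ε₁+1/ε₂−1) with denominator 2.643.
With shield the two gaps are in series; the resistances add: (1/ε₁+1/ε_s−1)+(1/ε_s+1/ε₂−1) = 6.398+7.010 = 13.41.
Heat-flux ratio q₀/q = 13.41/2.643.

factor ≈ 5.07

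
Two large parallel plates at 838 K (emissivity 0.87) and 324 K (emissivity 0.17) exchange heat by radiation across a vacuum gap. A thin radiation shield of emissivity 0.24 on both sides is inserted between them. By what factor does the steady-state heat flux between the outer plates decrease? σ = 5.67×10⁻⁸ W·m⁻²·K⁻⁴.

Without shield: q₀ = σΔ(T⁴)/(1/ε₁+1/ε₂−1) with denominator 6.032.
With shield the two gaps are in series; the resistances add: (1/ε₁+1/ε_s−1)+(1/ε_s+1/ε₂−1) = 4.316+9.049 = 13.37.
Heat-flux ratio q₀/q = 13.37/6.032.

factor ≈ 2.22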